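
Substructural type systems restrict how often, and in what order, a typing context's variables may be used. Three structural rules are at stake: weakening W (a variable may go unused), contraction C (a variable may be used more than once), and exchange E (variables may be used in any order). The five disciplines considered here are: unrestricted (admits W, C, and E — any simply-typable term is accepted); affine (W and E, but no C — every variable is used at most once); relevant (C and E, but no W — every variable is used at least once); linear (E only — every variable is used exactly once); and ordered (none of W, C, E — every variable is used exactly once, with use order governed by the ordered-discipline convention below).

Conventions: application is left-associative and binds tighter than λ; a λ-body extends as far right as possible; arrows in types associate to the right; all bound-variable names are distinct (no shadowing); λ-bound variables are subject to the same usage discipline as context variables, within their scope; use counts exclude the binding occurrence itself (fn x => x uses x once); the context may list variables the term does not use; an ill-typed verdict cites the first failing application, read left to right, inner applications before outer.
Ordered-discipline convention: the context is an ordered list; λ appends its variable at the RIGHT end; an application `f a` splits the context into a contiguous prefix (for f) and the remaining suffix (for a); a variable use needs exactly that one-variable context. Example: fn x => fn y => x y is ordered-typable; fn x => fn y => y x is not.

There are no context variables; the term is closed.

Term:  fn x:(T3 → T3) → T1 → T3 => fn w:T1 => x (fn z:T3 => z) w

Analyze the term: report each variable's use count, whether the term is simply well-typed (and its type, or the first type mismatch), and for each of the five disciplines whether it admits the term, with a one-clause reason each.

counts: x (λ-bound): 1×; w (λ-bound): 1×; z (λ-bound): 1×
use order (left to right): x, z, w
typing: well-typed at ((T3 → T3) → T1 → T3) → T1 → T3
ordered: ✓ — x, w, z once each; derivable with no W/C/E
linear: ✓ — single use per variable (x, w, z)
affine: ✓ — no duplicate uses among x, w, z
relevant: ✓ — every one of x, w, z appears
unrestricted: ✓ — type-checks (((T3 → T3) → T1 → T3) → T1 → T3) and nothing is barred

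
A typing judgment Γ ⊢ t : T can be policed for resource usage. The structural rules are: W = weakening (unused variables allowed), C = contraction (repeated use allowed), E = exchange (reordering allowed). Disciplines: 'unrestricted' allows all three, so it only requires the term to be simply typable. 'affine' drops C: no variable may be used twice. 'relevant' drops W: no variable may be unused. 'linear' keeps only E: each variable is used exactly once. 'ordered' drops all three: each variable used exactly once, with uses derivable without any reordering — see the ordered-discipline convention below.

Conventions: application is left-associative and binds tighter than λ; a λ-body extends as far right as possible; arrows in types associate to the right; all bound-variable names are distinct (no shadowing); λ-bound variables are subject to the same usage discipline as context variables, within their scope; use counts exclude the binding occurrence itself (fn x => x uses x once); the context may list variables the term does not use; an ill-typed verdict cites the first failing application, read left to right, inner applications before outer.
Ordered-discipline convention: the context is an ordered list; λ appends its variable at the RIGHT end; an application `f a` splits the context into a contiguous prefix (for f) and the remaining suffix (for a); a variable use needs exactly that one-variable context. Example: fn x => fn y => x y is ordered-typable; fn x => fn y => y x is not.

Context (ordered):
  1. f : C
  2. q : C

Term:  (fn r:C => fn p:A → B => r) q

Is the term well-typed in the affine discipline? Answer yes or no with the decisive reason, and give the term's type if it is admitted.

yes — no duplicate uses among f, q, r, p; term : (A → B) → C
usage: f: 0×, q: 1×, r [bound]: 1×, p [bound]: 0×
left-to-right use order: r, q
typing: well-typed at (A → B) → C
summary: ordered ✗ · linear ✗ · affine ✓ · relevant ✗ · unrestricted ✓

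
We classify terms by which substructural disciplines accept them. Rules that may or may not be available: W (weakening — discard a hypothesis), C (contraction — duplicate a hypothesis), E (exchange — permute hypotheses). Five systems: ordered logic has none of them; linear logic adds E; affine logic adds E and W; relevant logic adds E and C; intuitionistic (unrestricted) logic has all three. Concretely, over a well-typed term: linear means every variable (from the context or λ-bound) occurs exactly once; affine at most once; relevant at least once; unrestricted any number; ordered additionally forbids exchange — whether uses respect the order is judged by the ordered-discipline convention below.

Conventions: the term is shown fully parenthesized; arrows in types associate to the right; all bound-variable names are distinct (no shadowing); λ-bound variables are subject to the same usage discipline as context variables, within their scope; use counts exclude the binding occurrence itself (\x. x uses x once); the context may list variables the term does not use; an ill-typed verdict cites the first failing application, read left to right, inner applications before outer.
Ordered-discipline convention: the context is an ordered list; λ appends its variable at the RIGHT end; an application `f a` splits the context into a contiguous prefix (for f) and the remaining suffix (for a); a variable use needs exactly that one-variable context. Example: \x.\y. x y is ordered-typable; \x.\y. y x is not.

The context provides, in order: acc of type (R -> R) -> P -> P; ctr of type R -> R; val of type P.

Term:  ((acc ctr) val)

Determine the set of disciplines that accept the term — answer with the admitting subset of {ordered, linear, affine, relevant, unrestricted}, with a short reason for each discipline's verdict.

admitting disciplines: ordered, linear, affine, relevant, unrestricted
counts: acc=1, ctr=1, val=1
order of uses: acc, ctr, val
typing: well-typed at P
ordered ✓ (acc, ctr, val: once each, no exchange needed)
linear ✓ (each of acc, ctr, val used exactly once)
affine ✓ (at most one use each (acc, ctr, val))
relevant ✓ (none of acc, ctr, val goes unused)
unrestricted ✓ (well-typed at P; no restrictions here)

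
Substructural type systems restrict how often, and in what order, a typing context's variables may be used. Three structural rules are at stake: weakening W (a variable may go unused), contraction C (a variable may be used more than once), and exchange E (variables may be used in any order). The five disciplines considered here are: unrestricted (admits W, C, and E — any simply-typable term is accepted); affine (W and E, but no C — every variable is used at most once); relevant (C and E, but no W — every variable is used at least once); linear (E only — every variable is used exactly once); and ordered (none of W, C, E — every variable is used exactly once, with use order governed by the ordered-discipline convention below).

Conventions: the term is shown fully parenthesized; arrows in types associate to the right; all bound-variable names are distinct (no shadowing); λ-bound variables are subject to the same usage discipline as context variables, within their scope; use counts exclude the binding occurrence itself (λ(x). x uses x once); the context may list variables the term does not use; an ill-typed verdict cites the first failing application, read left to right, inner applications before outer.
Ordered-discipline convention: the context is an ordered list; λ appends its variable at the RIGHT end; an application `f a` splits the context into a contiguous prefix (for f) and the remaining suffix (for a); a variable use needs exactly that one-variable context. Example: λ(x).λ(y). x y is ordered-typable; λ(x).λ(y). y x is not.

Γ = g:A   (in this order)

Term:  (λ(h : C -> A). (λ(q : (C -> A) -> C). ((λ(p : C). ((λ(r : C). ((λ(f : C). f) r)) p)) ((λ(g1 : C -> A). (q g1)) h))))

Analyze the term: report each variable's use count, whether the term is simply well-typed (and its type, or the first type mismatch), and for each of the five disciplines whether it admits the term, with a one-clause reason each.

use counts: g ×0; h (bound) ×1; q (bound) ×1; p (bound) ×1; r (bound) ×1; f (bound) ×1; g1 (bound) ×1
uses in reading order: f, r, p, q, g1, h
typing: the term checks, with type (C -> A) -> ((C -> A) -> C) -> C
ordered ✗ (g never used (weakening))
linear ✗ (g never used (weakening))
affine ✓ (g, h, q, p, r, f, g1: no repeats, contraction unneeded)
relevant ✗ (g never used (weakening))
unrestricted ✓ (type-checks ((C -> A) -> ((C -> A) -> C) -> C) and nothing is barred)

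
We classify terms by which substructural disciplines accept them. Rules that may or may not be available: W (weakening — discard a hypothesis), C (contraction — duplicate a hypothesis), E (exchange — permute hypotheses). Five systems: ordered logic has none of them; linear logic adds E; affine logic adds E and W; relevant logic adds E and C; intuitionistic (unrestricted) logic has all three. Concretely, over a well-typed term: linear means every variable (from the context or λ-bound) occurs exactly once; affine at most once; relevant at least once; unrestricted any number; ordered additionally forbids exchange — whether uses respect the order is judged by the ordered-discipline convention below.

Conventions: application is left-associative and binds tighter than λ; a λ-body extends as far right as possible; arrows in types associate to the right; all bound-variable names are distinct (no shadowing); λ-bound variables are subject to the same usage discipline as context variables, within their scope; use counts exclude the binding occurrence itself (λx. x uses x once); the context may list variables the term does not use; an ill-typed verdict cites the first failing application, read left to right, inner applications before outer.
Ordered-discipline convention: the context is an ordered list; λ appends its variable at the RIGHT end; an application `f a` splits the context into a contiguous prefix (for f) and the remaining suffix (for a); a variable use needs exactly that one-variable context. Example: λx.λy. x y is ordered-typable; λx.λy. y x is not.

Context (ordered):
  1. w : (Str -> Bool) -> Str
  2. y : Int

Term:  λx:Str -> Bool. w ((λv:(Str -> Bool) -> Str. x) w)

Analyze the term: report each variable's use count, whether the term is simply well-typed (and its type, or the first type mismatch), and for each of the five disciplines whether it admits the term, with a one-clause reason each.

use counts: w=2, y=0, x (bound)=1, v (bound)=0
left-to-right use order: w, x, w
typing: well-typed — term : (Str -> Bool) -> Str
ordered ✗ (w ×2 used more than once (contraction); y, v left unused)
linear ✗ (w ×2 used more than once (contraction); y, v left unused)
affine ✗ (w ×2 used more than once (contraction))
relevant ✗ (y, v left unused)
unrestricted ✓ (well-typed at (Str -> Bool) -> Str; no restrictions here)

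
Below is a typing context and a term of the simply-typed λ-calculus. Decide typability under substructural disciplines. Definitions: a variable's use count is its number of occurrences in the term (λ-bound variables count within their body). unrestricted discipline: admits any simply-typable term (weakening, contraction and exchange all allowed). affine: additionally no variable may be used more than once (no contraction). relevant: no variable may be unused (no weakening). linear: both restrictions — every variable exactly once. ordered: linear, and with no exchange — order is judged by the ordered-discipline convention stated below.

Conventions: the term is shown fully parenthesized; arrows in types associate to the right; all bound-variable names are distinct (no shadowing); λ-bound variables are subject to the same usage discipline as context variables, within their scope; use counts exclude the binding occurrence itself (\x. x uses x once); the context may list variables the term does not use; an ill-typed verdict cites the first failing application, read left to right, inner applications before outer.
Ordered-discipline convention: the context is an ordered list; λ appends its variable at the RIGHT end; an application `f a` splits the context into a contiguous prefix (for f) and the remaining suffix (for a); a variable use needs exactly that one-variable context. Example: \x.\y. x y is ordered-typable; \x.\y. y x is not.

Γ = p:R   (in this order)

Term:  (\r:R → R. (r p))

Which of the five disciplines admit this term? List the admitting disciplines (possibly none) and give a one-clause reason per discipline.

accepted by: linear, affine, relevant, unrestricted
use counts: p=1; r [bound]=1
order of uses: r, p
typing: well-typed — term : (R → R) → R
ordered: ✗ — no contiguous prefix/suffix split fits r, p
linear: ✓ — exactly-once usage across p, r
affine: ✓ — none of p, r used more than once
relevant: ✓ — every one of p, r appears
unrestricted: ✓ — typability at (R → R) → R is all that's needed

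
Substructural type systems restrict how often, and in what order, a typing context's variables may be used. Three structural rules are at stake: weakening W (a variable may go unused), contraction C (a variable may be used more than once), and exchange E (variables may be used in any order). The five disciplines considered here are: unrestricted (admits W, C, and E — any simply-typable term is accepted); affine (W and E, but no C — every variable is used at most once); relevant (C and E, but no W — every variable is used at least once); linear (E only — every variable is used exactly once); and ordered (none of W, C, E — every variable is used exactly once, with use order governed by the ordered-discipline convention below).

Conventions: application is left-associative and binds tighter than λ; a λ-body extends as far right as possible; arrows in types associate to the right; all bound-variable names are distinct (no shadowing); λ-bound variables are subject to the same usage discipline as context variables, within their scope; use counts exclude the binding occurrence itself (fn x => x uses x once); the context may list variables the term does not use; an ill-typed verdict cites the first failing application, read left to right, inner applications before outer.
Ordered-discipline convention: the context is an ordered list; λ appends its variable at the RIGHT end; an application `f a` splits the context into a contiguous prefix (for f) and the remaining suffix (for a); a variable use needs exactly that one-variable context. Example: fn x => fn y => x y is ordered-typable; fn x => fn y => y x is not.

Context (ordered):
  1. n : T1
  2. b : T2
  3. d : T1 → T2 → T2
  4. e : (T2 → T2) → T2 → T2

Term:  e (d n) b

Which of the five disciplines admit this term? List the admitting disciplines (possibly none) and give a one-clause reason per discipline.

admitting disciplines: linear, affine, relevant, unrestricted
counts: n: 1, b: 1, d: 1, e: 1
order of uses: e, d, n, b
typing: the term checks, with type T2
ordered: ✗ — needs exchange: uses follow e, d, n, b
linear: ✓ — single use per variable (n, b, d, e)
affine: ✓ — at most one use each (n, b, d, e)
relevant: ✓ — every one of n, b, d, e appears
unrestricted: ✓ — well-typed at T2; no restrictions here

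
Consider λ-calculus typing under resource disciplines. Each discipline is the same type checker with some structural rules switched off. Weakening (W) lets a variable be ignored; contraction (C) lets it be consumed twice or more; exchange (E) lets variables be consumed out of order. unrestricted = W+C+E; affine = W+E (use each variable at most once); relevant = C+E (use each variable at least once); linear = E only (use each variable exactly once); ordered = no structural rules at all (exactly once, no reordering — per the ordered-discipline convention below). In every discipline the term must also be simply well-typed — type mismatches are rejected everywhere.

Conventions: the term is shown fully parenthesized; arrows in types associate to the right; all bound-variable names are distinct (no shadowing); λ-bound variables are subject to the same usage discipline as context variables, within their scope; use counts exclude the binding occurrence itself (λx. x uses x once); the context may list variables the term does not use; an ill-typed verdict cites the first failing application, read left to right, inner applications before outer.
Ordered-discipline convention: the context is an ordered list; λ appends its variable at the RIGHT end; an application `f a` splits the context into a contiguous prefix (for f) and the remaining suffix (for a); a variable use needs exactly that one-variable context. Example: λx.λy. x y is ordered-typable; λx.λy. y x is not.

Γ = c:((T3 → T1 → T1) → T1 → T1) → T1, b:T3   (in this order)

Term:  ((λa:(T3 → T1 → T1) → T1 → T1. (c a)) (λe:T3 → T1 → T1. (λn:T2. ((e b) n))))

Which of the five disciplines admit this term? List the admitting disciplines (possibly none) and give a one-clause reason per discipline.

admitting disciplines: none
use counts: c: 1×, b: 1×, a [bound]: 1×, e [bound]: 1×, n [bound]: 1×
use order (left to right): c, a, e, b, n
typing: ill-typed: an argument T2 mismatches the expected T1
ordered: ✗, not simply typable
linear: ✗, fails simple typing
affine: ✗, a type mismatch blocks all five
relevant: ✗, the type mismatch rejects it
unrestricted: ✗, not simply typable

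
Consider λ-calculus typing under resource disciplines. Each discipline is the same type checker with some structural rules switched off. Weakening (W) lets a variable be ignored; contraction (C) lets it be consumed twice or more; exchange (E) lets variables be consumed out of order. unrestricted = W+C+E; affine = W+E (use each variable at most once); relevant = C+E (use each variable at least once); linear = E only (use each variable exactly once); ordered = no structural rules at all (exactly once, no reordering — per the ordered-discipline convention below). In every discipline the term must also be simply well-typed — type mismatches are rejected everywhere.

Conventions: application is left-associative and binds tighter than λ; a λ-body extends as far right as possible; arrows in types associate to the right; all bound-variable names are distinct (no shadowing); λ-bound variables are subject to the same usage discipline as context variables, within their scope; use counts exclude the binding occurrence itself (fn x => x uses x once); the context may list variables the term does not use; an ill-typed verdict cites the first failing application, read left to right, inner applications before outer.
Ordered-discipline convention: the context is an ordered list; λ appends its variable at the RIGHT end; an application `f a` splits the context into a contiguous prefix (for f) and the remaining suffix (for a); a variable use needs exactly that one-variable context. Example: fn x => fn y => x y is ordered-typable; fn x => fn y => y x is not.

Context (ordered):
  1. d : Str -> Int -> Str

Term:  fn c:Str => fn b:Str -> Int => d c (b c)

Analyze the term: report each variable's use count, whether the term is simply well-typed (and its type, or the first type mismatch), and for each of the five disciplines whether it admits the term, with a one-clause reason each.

variable uses: d: 1, c (λ-bound): 2, b (λ-bound): 1
use order (left to right): d, c, b, c
typing: ✓ — Str -> (Str -> Int) -> Str
ordered: ✗ — repeated use of c ×2
linear: ✗ — repeated use of c ×2
affine: ✗ — repeated use of c ×2
relevant: ✓ — none of d, c, b goes unused
unrestricted: ✓ — simply typable at Str -> (Str -> Int) -> Str; W, C, E all held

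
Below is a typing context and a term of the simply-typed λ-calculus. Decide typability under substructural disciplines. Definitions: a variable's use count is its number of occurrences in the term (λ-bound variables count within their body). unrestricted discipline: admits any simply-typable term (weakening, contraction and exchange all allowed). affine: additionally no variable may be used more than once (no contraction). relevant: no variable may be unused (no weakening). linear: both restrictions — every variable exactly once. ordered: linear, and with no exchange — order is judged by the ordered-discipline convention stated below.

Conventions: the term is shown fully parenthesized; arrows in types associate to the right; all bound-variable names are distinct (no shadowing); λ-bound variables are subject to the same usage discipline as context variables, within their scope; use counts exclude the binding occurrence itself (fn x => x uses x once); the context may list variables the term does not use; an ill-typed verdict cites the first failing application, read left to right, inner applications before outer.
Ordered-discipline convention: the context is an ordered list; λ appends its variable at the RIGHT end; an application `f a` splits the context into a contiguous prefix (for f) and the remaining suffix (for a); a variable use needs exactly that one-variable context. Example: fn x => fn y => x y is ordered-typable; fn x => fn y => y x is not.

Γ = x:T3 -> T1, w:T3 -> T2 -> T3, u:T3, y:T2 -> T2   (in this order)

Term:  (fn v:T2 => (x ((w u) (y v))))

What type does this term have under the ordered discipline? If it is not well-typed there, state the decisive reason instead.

term : T2 -> T1
usage: x ×1, w ×1, u ×1, y ×1, v (λ-bound) ×1
use order (left to right): x, w, u, y, v
typing: well-typed at T2 -> T1
across the five disciplines: ordered ✓ | linear ✓ | affine ✓ | relevant ✓ | unrestricted ✓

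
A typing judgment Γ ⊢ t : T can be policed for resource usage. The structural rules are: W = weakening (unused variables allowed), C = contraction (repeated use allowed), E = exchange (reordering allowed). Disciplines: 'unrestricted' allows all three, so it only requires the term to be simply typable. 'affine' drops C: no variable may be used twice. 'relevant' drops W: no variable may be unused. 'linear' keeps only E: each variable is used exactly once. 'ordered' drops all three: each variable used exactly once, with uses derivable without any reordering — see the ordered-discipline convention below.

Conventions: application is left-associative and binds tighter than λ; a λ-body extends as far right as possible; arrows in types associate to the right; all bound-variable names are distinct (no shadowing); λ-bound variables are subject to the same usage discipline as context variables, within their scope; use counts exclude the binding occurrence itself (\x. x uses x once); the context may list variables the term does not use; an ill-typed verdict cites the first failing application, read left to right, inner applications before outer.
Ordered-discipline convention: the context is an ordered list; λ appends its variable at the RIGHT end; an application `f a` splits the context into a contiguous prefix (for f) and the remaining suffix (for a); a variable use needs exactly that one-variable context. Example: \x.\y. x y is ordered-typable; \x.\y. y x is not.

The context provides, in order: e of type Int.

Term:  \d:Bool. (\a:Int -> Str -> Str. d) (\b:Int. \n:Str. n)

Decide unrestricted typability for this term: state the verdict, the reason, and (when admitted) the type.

yes — typability at Bool -> Bool is all that's needed; term : Bool -> Bool
variable uses: e: 0×; d (λ-bound): 1×; a (λ-bound): 0×; b (λ-bound): 0×; n (λ-bound): 1×
use order (left to right): d, n
typing: well-typed — term : Bool -> Bool
across the five disciplines: ordered ✗, linear ✗, affine ✓, relevant ✗, unrestricted ✓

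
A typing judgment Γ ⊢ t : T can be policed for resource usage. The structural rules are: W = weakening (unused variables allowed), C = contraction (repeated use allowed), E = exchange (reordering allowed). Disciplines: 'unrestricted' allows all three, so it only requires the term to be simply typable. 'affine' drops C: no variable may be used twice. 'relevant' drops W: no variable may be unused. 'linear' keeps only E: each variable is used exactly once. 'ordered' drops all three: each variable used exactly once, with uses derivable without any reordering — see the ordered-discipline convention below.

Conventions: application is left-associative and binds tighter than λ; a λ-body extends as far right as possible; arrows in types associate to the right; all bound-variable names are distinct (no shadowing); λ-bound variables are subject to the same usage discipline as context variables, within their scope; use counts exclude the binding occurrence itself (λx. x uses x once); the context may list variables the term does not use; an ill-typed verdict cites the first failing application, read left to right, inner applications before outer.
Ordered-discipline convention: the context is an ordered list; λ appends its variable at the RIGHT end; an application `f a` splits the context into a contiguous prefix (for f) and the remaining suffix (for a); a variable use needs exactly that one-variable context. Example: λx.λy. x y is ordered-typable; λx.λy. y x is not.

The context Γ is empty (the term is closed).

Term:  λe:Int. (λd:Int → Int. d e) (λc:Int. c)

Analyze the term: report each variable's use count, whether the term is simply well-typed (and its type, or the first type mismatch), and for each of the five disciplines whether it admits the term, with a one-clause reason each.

counts: e (λ-bound)=1; d (λ-bound)=1; c (λ-bound)=1
uses in reading order: d, e, c
typing: well-typed at Int → Int
ordered: ✗, needs exchange: uses follow d, e, c
linear: ✓, e, d, c: one use apiece
affine: ✓, e, d, c: no repeats, contraction unneeded
relevant: ✓, at least one use each (e, d, c)
unrestricted: ✓, type-checks (Int → Int) and nothing is barred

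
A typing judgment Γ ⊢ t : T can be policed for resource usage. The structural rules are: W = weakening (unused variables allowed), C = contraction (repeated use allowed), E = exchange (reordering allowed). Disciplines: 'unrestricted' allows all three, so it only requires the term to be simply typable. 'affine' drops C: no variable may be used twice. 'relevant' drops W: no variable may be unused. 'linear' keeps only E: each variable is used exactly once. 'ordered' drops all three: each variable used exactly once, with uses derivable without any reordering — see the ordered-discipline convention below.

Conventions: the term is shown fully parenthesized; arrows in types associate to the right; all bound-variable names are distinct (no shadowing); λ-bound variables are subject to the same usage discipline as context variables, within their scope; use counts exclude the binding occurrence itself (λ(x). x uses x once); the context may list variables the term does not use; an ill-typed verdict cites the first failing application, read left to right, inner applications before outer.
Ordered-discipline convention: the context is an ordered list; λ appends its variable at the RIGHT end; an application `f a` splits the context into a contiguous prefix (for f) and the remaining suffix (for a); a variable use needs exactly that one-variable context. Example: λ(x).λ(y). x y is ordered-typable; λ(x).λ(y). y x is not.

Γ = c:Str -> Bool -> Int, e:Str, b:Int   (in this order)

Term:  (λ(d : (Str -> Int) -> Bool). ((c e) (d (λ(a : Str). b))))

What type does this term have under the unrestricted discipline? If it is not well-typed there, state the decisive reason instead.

term : ((Str -> Int) -> Bool) -> Int
counts: c ×1, e ×1, b ×1, d (λ-bound) ×1, a (λ-bound) ×0
order of uses: c, e, d, b
typing: well-typed at ((Str -> Int) -> Bool) -> Int
across the five disciplines: ordered ✗ | linear ✗ | affine ✓ | relevant ✗ | unrestricted ✓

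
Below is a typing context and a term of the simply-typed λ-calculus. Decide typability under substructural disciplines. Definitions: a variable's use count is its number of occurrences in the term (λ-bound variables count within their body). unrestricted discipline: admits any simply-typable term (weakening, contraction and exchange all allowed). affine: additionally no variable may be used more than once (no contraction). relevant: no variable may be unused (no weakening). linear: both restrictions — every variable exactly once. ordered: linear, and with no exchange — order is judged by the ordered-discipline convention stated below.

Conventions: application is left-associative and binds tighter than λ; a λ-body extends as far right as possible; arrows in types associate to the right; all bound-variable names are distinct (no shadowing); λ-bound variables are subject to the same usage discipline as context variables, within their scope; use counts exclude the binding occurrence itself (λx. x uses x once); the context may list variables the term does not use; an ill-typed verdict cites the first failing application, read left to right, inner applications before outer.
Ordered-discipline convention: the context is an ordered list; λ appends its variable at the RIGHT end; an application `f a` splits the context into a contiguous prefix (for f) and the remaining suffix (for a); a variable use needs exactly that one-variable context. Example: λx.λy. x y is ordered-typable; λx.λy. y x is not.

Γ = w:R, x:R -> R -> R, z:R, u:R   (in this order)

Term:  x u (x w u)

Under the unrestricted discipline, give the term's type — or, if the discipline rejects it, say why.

term : R
use counts: w: 1; x: 2; z: 0; u: 2
uses in reading order: x, u, x, w, u
typing: ✓ — R
per-discipline verdicts: ordered ✗ | linear ✗ | affine ✗ | relevant ✗ | unrestricted ✓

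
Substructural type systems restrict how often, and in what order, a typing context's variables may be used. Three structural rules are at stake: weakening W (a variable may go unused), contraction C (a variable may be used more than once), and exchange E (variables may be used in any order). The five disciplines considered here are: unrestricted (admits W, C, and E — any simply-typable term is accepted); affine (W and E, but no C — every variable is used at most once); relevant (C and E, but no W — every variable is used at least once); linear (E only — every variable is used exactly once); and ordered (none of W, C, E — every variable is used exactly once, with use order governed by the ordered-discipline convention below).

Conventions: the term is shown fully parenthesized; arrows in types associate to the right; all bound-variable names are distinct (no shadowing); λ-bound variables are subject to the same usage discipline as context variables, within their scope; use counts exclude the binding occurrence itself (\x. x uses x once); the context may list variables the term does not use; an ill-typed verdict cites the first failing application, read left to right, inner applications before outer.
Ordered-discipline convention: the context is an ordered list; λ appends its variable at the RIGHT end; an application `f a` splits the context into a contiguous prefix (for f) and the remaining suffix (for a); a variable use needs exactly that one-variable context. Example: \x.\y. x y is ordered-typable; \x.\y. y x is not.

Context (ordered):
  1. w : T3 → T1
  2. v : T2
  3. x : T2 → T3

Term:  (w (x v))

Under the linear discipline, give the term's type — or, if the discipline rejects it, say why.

term : T1
counts: w: 1×, v: 1×, x: 1×
order of uses: w, x, v
typing: the term checks, with type T1
per-discipline verdicts: ordered ✗; linear ✓; affine ✓; relevant ✓; unrestricted ✓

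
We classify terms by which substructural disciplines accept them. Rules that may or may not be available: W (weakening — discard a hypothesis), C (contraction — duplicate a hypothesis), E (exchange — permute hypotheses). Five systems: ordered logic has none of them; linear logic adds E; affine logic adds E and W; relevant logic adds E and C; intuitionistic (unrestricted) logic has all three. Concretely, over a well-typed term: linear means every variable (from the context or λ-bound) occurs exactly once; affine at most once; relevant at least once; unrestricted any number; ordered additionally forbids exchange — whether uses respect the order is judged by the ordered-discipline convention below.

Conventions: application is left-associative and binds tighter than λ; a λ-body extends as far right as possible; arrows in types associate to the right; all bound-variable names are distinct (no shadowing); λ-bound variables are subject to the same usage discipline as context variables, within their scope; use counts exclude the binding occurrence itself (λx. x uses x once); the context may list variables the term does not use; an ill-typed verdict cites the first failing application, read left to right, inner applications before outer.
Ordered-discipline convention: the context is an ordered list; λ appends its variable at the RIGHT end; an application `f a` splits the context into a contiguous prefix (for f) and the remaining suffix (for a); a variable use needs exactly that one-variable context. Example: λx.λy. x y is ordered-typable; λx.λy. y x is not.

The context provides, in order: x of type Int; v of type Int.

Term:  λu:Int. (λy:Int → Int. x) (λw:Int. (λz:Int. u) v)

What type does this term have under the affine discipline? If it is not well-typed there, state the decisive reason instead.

term : Int → Int
counts: x ×1, v ×1, u (λ-bound) ×1, y (λ-bound) ×0, w (λ-bound) ×0, z (λ-bound) ×0
uses in reading order: x, u, v
typing: ✓ — Int → Int
per-discipline verdicts: ordered ✗ | linear ✗ | affine ✓ | relevant ✗ | unrestricted ✓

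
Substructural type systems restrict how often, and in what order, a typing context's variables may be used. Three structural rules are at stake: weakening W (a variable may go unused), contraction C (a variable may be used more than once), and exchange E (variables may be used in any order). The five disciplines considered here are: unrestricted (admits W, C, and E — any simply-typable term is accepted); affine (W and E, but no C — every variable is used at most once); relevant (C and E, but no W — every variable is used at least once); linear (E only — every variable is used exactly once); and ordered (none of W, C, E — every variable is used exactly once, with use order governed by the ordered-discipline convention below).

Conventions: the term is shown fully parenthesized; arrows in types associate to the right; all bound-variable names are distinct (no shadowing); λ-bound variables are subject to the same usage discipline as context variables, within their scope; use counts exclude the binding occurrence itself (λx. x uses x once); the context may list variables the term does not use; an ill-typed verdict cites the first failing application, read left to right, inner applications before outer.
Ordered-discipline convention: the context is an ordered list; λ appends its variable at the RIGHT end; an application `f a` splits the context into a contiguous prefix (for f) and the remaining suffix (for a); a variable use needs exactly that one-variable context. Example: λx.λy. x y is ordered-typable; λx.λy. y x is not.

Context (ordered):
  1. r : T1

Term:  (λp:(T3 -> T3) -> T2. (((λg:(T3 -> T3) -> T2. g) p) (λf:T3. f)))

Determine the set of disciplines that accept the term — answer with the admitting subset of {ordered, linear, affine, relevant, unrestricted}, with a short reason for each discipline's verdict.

admitting disciplines: affine, unrestricted
variable uses: r=0, p (λ-bound)=1, g (λ-bound)=1, f (λ-bound)=1
order of uses: g, p, f
typing: the term checks, with type ((T3 -> T3) -> T2) -> T2
ordered: ✗, r never used (weakening)
linear: ✗, r never used (weakening)
affine: ✓, r, p, g, f: no repeats, contraction unneeded
relevant: ✗, r never used (weakening)
unrestricted: ✓, well-typed at ((T3 -> T3) -> T2) -> T2; no restrictions here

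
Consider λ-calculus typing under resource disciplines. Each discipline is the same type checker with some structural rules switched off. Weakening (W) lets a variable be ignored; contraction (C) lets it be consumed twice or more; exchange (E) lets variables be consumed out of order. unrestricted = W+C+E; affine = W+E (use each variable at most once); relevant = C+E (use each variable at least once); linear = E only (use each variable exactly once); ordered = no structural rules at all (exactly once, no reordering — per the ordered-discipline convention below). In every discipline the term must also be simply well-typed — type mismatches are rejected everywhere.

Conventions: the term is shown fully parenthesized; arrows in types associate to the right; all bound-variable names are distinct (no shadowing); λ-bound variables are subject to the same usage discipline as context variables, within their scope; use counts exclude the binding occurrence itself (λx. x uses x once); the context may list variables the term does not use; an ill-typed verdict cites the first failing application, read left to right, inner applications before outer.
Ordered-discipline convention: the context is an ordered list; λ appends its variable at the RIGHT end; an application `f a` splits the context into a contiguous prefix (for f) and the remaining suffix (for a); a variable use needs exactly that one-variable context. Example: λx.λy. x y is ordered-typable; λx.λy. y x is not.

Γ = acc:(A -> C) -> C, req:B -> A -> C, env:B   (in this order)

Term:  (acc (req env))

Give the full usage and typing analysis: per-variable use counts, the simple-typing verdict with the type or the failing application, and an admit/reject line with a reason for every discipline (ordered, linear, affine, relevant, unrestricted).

counts: acc=1; req=1; env=1
uses in reading order: acc, req, env
typing: well-typed at C
ordered ✓ (acc, req, env: once each, no exchange needed)
linear ✓ (exactly-once usage across acc, req, env)
affine ✓ (none of acc, req, env used more than once)
relevant ✓ (none of acc, req, env goes unused)
unrestricted ✓ (well-typed at C; no restrictions here)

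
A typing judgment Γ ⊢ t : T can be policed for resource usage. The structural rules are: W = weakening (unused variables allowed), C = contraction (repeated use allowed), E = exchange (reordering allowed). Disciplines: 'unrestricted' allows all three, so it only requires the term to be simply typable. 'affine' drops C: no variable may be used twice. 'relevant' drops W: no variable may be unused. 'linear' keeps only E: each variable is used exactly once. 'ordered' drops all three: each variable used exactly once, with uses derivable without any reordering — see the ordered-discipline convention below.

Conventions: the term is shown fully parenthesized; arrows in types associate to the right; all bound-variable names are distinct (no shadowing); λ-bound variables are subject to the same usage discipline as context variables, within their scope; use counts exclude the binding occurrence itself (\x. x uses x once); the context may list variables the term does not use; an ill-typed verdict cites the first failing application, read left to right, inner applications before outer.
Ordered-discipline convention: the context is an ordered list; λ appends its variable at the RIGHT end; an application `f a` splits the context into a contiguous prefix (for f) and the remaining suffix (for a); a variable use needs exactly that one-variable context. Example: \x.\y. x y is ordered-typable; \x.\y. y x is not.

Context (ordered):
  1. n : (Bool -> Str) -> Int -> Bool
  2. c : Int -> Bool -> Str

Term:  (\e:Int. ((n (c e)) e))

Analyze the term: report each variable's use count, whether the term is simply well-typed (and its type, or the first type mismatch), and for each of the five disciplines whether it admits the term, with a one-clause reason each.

usage: n: 1; c: 1; e (λ-bound): 2
order of uses: n, c, e, e
typing: well-typed — term : Int -> Bool
ordered ✗ (e ×2 used more than once (contraction))
linear ✗ (e ×2 used more than once (contraction))
affine ✗ (e ×2 used more than once (contraction))
relevant ✓ (none of n, c, e goes unused)
unrestricted ✓ (well-typed at Int -> Bool; no restrictions here)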